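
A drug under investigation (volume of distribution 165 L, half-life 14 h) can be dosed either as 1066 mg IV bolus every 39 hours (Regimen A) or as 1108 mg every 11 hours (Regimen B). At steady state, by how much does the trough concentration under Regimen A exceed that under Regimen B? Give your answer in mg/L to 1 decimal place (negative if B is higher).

Regimen A: f = (1/2)^(39/14) ≈ 0.1450; Cmin,ss = (1066/165)·f/(1−f) ≈ 1.096 mg/L.
Regimen B: f = (1/2)^(11/14) ≈ 0.5801; Cmin,ss = (1108/165)·f/(1−f) ≈ 9.277 mg/L.
Difference ≈ 1.096 − 9.277 ≈ -8.181 mg/L.

-8.2 mg/L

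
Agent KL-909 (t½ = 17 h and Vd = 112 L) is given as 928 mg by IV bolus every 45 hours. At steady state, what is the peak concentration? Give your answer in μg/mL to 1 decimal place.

9.9 μg/mL

Over one 45-h interval, 45/17 ≈ 2.6471 half-lives elapse, leaving f ≈ 0.1596 of each dose.
At steady state, accumulation factor R = 1/(1 − e^(−kτ)) ≈ 1.1899.
Each bolus raises the concentration by D/Vd = 928/112 ≈ 8.286 μg/mL.
Steady-state peak Cmax,ss = C₀·R ≈ 8.286 × 1.1899 ≈ 9.860 μg/mL.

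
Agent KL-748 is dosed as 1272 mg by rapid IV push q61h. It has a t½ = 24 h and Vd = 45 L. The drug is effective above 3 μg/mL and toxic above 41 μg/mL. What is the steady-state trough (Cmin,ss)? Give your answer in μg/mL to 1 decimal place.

5.9 μg/mL

Over one 61-h interval, 61/24 ≈ 2.5417 half-lives elapse, leaving f ≈ 0.1717 of each dose.
At steady state, accumulation factor R = 1/(1 − e^(−kτ)) ≈ 1.2073.
Each bolus raises the concentration by D/Vd = 1272/45 ≈ 28.267 μg/mL.
Steady-state peak Cmax,ss = C₀·R ≈ 28.267 × 1.2073 ≈ 34.127 μg/mL.
Steady-state trough Cmin,ss = Cmax,ss·f ≈ 34.127 × 0.1717 ≈ 5.860 μg/mL.
Trough 5.9 μg/mL vs MEC 3 μg/mL: adequate.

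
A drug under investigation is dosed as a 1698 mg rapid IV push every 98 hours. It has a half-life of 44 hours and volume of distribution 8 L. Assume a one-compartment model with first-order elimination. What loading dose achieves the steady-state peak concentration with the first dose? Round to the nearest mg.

2159 mg

f = (1/2)^(98/44) ≈ 0.213562; accumulation ratio R = 1/(1−f) ≈ 1.27156.
Loading dose to hit Cmax,ss on first dose: D_load = D_maint·R ≈ 1698 × 1.27156 ≈ 2159.11 mg.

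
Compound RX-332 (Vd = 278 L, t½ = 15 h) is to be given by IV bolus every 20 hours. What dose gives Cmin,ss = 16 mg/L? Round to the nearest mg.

6760 mg

τ/t½ = 20/15 ≈ 1.3333, so f = (1/2)^(20/15) ≈ 0.396850.
Cmin,ss = (D/Vd)·f/(1−f), so D = Cmin,ss·Vd·(1−f)/f.
D = 16 × 278 × (1−f)/f ≈ 16 × 278 × 1.51984 ≈ 6760.25 mg.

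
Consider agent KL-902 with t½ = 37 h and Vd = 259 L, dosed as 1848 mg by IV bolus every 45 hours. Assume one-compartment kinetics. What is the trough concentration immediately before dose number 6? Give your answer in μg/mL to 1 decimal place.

5.3 μg/mL

f = (1/2)^(τ/t½) = (1/2)^(45/37) ≈ 0.4304.
C₀ = D/Vd = 1848/259 ≈ 7.135 μg/mL.
Before the 6th dose, 5 doses have been given. Superposition: Cmin = C₀·(f + f² + … + f^5).
≈ 7.135 × (0.4304 + 0.1852 + 0.0797 + 0.0343 + 0.0148) ≈ 7.135 × 0.7444 ≈ 5.311 μg/mL.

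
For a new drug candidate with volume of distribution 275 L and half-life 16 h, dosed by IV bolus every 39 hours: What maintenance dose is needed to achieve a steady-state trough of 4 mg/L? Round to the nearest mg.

4859 mg

τ/t½ = 39/16 ≈ 2.4375, so f = (1/2)^(39/16) ≈ 0.184603.
Cmin,ss = (D/Vd)·f/(1−f), so D = Cmin,ss·Vd·(1−f)/f.
D = 4 × 275 × (1−f)/f ≈ 4 × 275 × 4.41703 ≈ 4858.73 mg.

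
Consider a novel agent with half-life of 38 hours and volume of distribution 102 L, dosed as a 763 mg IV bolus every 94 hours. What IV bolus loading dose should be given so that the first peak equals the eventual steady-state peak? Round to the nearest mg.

f = (1/2)^(94/38) ≈ 0.180031; accumulation ratio R = 1/(1−f) ≈ 1.21956.
Loading dose to hit Cmax,ss on first dose: D_load = D_maint·R ≈ 763 × 1.21956 ≈ 930.52 mg.

931 mg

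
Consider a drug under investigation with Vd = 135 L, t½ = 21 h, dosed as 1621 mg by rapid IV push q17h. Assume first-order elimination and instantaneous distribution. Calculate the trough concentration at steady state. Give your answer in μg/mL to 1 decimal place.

16.0 μg/mL

k = ln2/t½ = ln2/21 ≈ 0.033007 h⁻¹; fraction remaining f = e^(−kτ) = e^(−0.033007×17) ≈ 0.5706.
Each bolus raises the concentration by D/Vd = 1621/135 ≈ 12.007 μg/mL.
Steady-state trough Cmin,ss = C₀·f/(1−f) ≈ 12.007 × 0.5706/0.4294 ≈ 15.955 μg/mL.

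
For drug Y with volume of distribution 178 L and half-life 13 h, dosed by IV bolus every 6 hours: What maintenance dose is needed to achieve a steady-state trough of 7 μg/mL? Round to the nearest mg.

470 mg

τ/t½ = 6/13 ≈ 0.46154, so f = (1/2)^(6/13) ≈ 0.726211.
Cmin,ss = (D/Vd)·f/(1−f), so D = Cmin,ss·Vd·(1−f)/f.
D = 7 × 178 × (1−f)/f ≈ 7 × 178 × 0.37701 ≈ 469.75 mg.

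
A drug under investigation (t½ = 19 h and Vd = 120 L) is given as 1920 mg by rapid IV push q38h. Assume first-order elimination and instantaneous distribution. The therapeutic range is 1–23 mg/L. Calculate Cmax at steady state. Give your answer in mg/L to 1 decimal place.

21.3 mg/L

The dosing interval is 2 half-lives, so f = 2^(−2) = 0.25.
Accumulation ratio R = 1/(1 − f) = 1/0.75 = 4/3.
Single-dose peak C₀ = D/Vd = 1920/120 = 16 mg/L.
Steady-state peak Cmax,ss = C₀·R = 16 × 4/3 ≈ 21.333 mg/L.
Peak 21.3 mg/L vs MTC 23 mg/L: below toxic threshold.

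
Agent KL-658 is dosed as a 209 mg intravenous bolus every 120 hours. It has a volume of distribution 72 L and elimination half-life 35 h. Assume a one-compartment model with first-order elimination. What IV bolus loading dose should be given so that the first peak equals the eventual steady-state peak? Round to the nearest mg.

230 mg

f = (1/2)^(120/35) ≈ 0.092875; accumulation ratio R = 1/(1−f) ≈ 1.10238.
Loading dose to hit Cmax,ss on first dose: D_load = D_maint·R ≈ 209 × 1.10238 ≈ 230.40 mg.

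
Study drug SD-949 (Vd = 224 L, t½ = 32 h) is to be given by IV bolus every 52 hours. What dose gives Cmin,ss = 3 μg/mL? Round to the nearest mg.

1401 mg

τ/t½ = 52/32 ≈ 1.625, so f = (1/2)^(52/32) ≈ 0.324210.
Cmin,ss = (D/Vd)·f/(1−f), so D = Cmin,ss·Vd·(1−f)/f.
D = 3 × 224 × (1−f)/f ≈ 3 × 224 × 2.08442 ≈ 1400.73 mg.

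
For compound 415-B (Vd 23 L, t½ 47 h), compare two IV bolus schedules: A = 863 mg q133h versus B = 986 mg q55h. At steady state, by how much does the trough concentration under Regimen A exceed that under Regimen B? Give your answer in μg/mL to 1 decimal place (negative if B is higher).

-28.1 μg/mL

Regimen A: f = (1/2)^(133/47) ≈ 0.1407; Cmin,ss = (863/23)·f/(1−f) ≈ 6.144 μg/mL.
Regimen B: f = (1/2)^(55/47) ≈ 0.4444; Cmin,ss = (986/23)·f/(1−f) ≈ 34.289 μg/mL.
Difference ≈ 6.144 − 34.289 ≈ -28.145 μg/mL.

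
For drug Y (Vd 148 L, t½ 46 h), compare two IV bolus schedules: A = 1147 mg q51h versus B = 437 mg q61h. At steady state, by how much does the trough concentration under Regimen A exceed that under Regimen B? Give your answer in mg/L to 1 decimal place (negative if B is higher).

Regimen A: f = (1/2)^(51/46) ≈ 0.4637; Cmin,ss = (1147/148)·f/(1−f) ≈ 6.701 mg/L.
Regimen B: f = (1/2)^(61/46) ≈ 0.3988; Cmin,ss = (437/148)·f/(1−f) ≈ 1.959 mg/L.
Difference ≈ 6.701 − 1.959 ≈ 4.742 mg/L.

4.7 mg/L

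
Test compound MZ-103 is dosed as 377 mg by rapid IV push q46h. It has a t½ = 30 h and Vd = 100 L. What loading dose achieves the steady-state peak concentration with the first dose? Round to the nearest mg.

576 mg

f = (1/2)^(46/30) ≈ 0.345478; accumulation ratio R = 1/(1−f) ≈ 1.52783.
Loading dose to hit Cmax,ss on first dose: D_load = D_maint·R ≈ 377 × 1.52783 ≈ 575.99 mg.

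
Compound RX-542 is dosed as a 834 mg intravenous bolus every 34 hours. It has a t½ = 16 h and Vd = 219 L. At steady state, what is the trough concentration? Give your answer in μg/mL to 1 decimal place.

τ/t½ = 34/16 ≈ 2.125, so fraction remaining f = (1/2)^(34/16) ≈ 0.2293.
At steady state, accumulation factor R = 1/(1 − e^(−kτ)) ≈ 1.2975.
Each bolus raises the concentration by D/Vd = 834/219 ≈ 3.808 μg/mL.
Cmax,ss = C₀/(1 − f) ≈ 3.808/0.7707 ≈ 4.941 μg/mL.
Steady-state trough Cmin,ss = Cmax,ss·f ≈ 4.941 × 0.2293 ≈ 1.133 μg/mL.

1.1 μg/mL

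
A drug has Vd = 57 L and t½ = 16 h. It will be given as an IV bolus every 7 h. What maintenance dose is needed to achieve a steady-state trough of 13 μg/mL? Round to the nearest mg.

263 mg

τ/t½ = 7/16 ≈ 0.4375, so f = (1/2)^(7/16) ≈ 0.738413.
Cmin,ss = (D/Vd)·f/(1−f), so D = Cmin,ss·Vd·(1−f)/f.
D = 13 × 57 × (1−f)/f ≈ 13 × 57 × 0.35426 ≈ 262.51 mg.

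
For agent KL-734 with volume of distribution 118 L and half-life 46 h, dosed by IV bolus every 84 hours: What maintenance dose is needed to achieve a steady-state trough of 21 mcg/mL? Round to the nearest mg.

τ/t½ = 84/46 ≈ 1.8261, so f = (1/2)^(84/46) ≈ 0.282029.
Cmin,ss = (D/Vd)·f/(1−f), so D = Cmin,ss·Vd·(1−f)/f.
D = 21 × 118 × (1−f)/f ≈ 21 × 118 × 2.54573 ≈ 6308.32 mg.

6308 mg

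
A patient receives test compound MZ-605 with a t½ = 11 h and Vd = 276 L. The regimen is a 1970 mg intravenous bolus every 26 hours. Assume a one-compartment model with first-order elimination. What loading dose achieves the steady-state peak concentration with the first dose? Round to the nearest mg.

2445 mg

f = (1/2)^(26/11) ≈ 0.194301; accumulation ratio R = 1/(1−f) ≈ 1.24116.
Loading dose to hit Cmax,ss on first dose: D_load = D_maint·R ≈ 1970 × 1.24116 ≈ 2445.09 mg.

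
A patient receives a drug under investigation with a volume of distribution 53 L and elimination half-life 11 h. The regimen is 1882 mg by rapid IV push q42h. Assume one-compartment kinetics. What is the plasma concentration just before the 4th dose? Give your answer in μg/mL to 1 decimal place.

f = (1/2)^(τ/t½) = (1/2)^(42/11) ≈ 0.0709.
C₀ = D/Vd = 1882/53 ≈ 35.509 μg/mL.
Before the 4th dose, 3 doses have been given. Superposition: Cmin = C₀·(f + f² + … + f^3).
≈ 35.509 × (0.0709 + 0.0050 + 0.0004) ≈ 35.509 × 0.0763 ≈ 2.709 μg/mL.

2.7 μg/mL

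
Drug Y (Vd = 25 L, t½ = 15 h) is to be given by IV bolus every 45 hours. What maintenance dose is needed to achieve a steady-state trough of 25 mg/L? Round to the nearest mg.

4375 mg

τ/t½ = 45/15 ≈ 3, so f = (1/2)^(45/15) ≈ 0.125000.
Cmin,ss = (D/Vd)·f/(1−f), so D = Cmin,ss·Vd·(1−f)/f.
D = 25 × 25 × (1−f)/f ≈ 25 × 25 × 7.00000 ≈ 4375.00 mg.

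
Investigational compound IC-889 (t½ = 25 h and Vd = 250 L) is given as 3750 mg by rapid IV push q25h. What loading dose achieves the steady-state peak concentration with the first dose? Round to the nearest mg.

f = (1/2)^(25/25) ≈ 0.500000; accumulation ratio R = 1/(1−f) ≈ 2.00000.
Loading dose to hit Cmax,ss on first dose: D_load = D_maint·R ≈ 3750 × 2.00000 ≈ 7500.00 mg.

7500 mg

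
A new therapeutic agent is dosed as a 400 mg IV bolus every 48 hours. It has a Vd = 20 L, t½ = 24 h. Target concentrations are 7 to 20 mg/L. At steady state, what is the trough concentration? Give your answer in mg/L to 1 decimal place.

6.7 mg/L

τ = 48 h = 2 half-lives, so f = (1/2)^2 = 0.25.
At steady state, R = 1/(1 − 0.25) = 4/3.
Single-dose peak C₀ = D/Vd = 400/20 = 20 mg/L.
Steady-state peak Cmax,ss = C₀·R = 20 × 4/3 ≈ 26.667 mg/L.
Steady-state trough Cmin,ss = Cmax,ss·f ≈ 26.667 × 0.25 ≈ 6.667 mg/L.
Trough 6.7 mg/L vs MEC 7 mg/L: subtherapeutic.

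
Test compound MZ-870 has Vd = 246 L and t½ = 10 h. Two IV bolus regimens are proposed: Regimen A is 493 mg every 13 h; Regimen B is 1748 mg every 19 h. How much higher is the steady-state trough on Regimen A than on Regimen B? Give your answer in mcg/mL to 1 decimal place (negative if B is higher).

Regimen A: f = (1/2)^(13/10) ≈ 0.4061; Cmin,ss = (493/246)·f/(1−f) ≈ 1.370 mcg/mL.
Regimen B: f = (1/2)^(19/10) ≈ 0.2679; Cmin,ss = (1748/246)·f/(1−f) ≈ 2.600 mcg/mL.
Difference ≈ 1.370 − 2.600 ≈ -1.230 mcg/mL.

-1.2 mcg/mL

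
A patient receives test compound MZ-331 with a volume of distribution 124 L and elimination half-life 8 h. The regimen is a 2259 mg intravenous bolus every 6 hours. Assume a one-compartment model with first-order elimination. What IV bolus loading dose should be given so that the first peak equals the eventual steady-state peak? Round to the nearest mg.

5572 mg

f = (1/2)^(6/8) ≈ 0.594604; accumulation ratio R = 1/(1−f) ≈ 2.46672.
Loading dose to hit Cmax,ss on first dose: D_load = D_maint·R ≈ 2259 × 2.46672 ≈ 5572.32 mg.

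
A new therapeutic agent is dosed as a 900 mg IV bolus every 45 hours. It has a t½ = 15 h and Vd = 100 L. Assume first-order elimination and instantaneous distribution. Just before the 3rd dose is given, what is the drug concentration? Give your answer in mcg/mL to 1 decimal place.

f = (1/2)^(τ/t½) = (1/2)^(45/15) ≈ 0.1250.
C₀ = D/Vd = 900/100 ≈ 9.000 mcg/mL.
Before the 3rd dose, 2 doses have been given. Superposition: Cmin = C₀·(f + f²).
≈ 9.000 × (0.1250 + 0.0156) ≈ 9.000 × 0.1406 ≈ 1.265 mcg/mL.

1.3 mcg/mL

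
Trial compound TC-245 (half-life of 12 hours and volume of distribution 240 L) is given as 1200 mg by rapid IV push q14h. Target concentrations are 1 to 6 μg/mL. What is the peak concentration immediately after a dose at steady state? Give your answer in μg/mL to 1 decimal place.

Over one 14-h interval, 14/12 ≈ 1.1667 half-lives elapse, leaving f ≈ 0.4454 of each dose.
Accumulation ratio R = 1/(1 − f) ≈ 1/0.5546 ≈ 1.8031.
Single-dose peak C₀ = D/Vd = 1200/240 ≈ 5.000 μg/mL.
Steady-state peak Cmax,ss = C₀·R ≈ 5.000 × 1.8031 ≈ 9.015 μg/mL.
Peak 9.0 μg/mL vs MTC 6 μg/mL: exceeds toxic threshold.

9.0 μg/mL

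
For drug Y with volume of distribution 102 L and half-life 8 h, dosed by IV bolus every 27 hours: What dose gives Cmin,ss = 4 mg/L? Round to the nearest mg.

τ/t½ = 27/8 ≈ 3.375, so f = (1/2)^(27/8) ≈ 0.096388.
Cmin,ss = (D/Vd)·f/(1−f), so D = Cmin,ss·Vd·(1−f)/f.
D = 4 × 102 × (1−f)/f ≈ 4 × 102 × 9.37474 ≈ 3824.89 mg.

3825 mg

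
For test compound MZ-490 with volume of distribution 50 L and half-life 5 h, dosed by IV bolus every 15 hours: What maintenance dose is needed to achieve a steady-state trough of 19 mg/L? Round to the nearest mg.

τ/t½ = 15/5 ≈ 3, so f = (1/2)^(15/5) ≈ 0.125000.
Cmin,ss = (D/Vd)·f/(1−f), so D = Cmin,ss·Vd·(1−f)/f.
D = 19 × 50 × (1−f)/f ≈ 19 × 50 × 7.00000 ≈ 6650.00 mg.

6650 mg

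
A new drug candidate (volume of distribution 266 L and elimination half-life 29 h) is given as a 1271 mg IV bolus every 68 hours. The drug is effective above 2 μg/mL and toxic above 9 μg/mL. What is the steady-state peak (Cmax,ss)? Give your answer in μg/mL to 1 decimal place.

Over one 68-h interval, 68/29 ≈ 2.3448 half-lives elapse, leaving f ≈ 0.1969 of each dose.
At steady state, accumulation factor R = 1/(1 − e^(−kτ)) ≈ 1.2452.
Each bolus raises the concentration by D/Vd = 1271/266 ≈ 4.778 μg/mL.
Cmax,ss = C₀/(1 − f) ≈ 4.778/0.8031 ≈ 5.949 μg/mL.
Peak 5.9 μg/mL vs MTC 9 μg/mL: below toxic threshold.

5.9 μg/mL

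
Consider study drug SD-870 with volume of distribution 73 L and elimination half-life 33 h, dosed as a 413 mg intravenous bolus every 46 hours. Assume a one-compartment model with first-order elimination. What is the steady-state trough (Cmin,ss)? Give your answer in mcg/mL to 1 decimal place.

3.5 mcg/mL

Over one 46-h interval, 46/33 ≈ 1.3939 half-lives elapse, leaving f ≈ 0.3805 of each dose.
At steady state, accumulation factor R = 1/(1 − e^(−kτ)) ≈ 1.6142.
Each bolus raises the concentration by D/Vd = 413/73 ≈ 5.658 mcg/mL.
Steady-state peak Cmax,ss = C₀·R ≈ 5.658 × 1.6142 ≈ 9.133 mcg/mL.
Steady-state trough Cmin,ss = Cmax,ss·f ≈ 9.133 × 0.3805 ≈ 3.475 mcg/mL.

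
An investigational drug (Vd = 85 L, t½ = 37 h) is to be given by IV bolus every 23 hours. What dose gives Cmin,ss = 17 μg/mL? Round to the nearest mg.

778 mg

τ/t½ = 23/37 ≈ 0.62162, so f = (1/2)^(23/37) ≈ 0.649940.
Cmin,ss = (D/Vd)·f/(1−f), so D = Cmin,ss·Vd·(1−f)/f.
D = 17 × 85 × (1−f)/f ≈ 17 × 85 × 0.53860 ≈ 778.28 mg.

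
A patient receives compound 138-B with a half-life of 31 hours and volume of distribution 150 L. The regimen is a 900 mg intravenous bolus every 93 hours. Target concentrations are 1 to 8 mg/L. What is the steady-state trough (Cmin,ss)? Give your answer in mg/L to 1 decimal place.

The dosing interval is 3 half-lives, so f = 2^(−3) = 0.125.
Accumulation ratio R = 1/(1 − f) = 1/0.875 = 8/7.
Single-dose peak C₀ = D/Vd = 900/150 = 6 mg/L.
Steady-state peak Cmax,ss = C₀·R = 6 × 8/7 ≈ 6.857 mg/L.
Steady-state trough Cmin,ss = Cmax,ss·f ≈ 6.857 × 0.125 ≈ 0.857 mg/L.
Trough 0.9 mg/L vs MEC 1 mg/L: subtherapeutic.

0.9 mg/L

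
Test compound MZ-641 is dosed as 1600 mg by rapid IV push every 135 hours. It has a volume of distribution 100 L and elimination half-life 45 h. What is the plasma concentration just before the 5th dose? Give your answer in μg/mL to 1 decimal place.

2.3 μg/mL

f = (1/2)^(τ/t½) = (1/2)^(135/45) ≈ 0.1250.
C₀ = D/Vd = 1600/100 ≈ 16.000 μg/mL.
Before the 5th dose, 4 doses have been given. Superposition: Cmin = C₀·(f + f² + … + f^4).
≈ 16.000 × (0.1250 + 0.0156 + 0.0020 + 0.0002) ≈ 16.000 × 0.1428 ≈ 2.285 μg/mL.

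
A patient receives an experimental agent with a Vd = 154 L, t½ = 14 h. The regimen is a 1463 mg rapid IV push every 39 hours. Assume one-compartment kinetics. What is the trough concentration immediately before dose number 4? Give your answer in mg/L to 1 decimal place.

1.6 mg/L

f = (1/2)^(τ/t½) = (1/2)^(39/14) ≈ 0.1450.
C₀ = D/Vd = 1463/154 ≈ 9.500 mg/L.
Before the 4th dose, 3 doses have been given. Superposition: Cmin = C₀·(f + f² + … + f^3).
≈ 9.500 × (0.1450 + 0.0210 + 0.0030) ≈ 9.500 × 0.1690 ≈ 1.606 mg/L.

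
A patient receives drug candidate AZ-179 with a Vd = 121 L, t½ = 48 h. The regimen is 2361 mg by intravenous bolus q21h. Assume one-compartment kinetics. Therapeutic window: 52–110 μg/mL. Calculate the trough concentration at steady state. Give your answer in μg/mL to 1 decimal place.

55.1 μg/mL

k = ln2/t½ = ln2/48 ≈ 0.014441 h⁻¹; fraction remaining f = e^(−kτ) = e^(−0.014441×21) ≈ 0.7384.
Accumulation ratio R = 1/(1 − f) ≈ 1/0.2616 ≈ 3.8226.
Each bolus raises the concentration by D/Vd = 2361/121 ≈ 19.512 μg/mL.
Steady-state peak Cmax,ss = C₀·R ≈ 19.512 × 3.8226 ≈ 74.587 μg/mL.
One interval later, Cmin,ss = Cmax,ss·e^(−kτ) ≈ 74.587 × 0.7384 ≈ 55.075 μg/mL.
Trough 55.1 μg/mL vs MEC 52 μg/mL: adequate.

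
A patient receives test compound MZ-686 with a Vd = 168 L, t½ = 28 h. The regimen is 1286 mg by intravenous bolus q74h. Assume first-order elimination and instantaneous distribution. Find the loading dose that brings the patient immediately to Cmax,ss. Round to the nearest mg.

f = (1/2)^(74/28) ≈ 0.160111; accumulation ratio R = 1/(1−f) ≈ 1.19063.
Loading dose to hit Cmax,ss on first dose: D_load = D_maint·R ≈ 1286 × 1.19063 ≈ 1531.15 mg.

1531 mg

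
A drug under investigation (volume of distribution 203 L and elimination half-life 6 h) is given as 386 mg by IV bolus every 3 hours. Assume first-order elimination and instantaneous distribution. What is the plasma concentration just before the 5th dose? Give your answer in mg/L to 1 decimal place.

3.4 mg/L

f = (1/2)^(τ/t½) = (1/2)^(3/6) ≈ 0.7071.
C₀ = D/Vd = 386/203 ≈ 1.901 mg/L.
Before the 5th dose, 4 doses have been given. Superposition: Cmin = C₀·(f + f² + … + f^4).
≈ 1.901 × (0.7071 + 0.5000 + 0.3535 + 0.2500) ≈ 1.901 × 1.8106 ≈ 3.442 mg/L.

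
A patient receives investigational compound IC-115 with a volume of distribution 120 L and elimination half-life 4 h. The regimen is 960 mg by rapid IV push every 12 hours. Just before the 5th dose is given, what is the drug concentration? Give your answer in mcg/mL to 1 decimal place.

1.1 mcg/mL

f = (1/2)^(τ/t½) = (1/2)^(12/4) ≈ 0.1250.
C₀ = D/Vd = 960/120 ≈ 8.000 mcg/mL.
Before the 5th dose, 4 doses have been given. Superposition: Cmin = C₀·(f + f² + … + f^4).
≈ 8.000 × (0.1250 + 0.0156 + 0.0020 + 0.0002) ≈ 8.000 × 0.1428 ≈ 1.142 mcg/mL.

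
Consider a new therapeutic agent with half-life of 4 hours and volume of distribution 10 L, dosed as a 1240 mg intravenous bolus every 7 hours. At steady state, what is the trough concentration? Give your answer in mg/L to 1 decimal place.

k = ln2/t½ = ln2/4 ≈ 0.173287 h⁻¹; fraction remaining f = e^(−kτ) = e^(−0.173287×7) ≈ 0.2973.
At steady state, accumulation factor R = 1/(1 − e^(−kτ)) ≈ 1.4231.
Each bolus raises the concentration by D/Vd = 1240/10 ≈ 124.000 mg/L.
Cmax,ss = C₀/(1 − f) ≈ 124.000/0.7027 ≈ 176.462 mg/L.
Steady-state trough Cmin,ss = Cmax,ss·f ≈ 176.462 × 0.2973 ≈ 52.462 mg/L.

52.5 mg/L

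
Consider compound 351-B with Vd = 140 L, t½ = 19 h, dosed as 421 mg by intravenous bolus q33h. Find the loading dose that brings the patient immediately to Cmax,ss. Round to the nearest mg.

f = (1/2)^(33/19) ≈ 0.300026; accumulation ratio R = 1/(1−f) ≈ 1.42862.
Loading dose to hit Cmax,ss on first dose: D_load = D_maint·R ≈ 421 × 1.42862 ≈ 601.45 mg.

601 mg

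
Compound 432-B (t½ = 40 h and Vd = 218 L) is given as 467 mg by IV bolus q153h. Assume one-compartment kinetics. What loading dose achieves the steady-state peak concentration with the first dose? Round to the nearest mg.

f = (1/2)^(153/40) ≈ 0.070560; accumulation ratio R = 1/(1−f) ≈ 1.07592.
Loading dose to hit Cmax,ss on first dose: D_load = D_maint·R ≈ 467 × 1.07592 ≈ 502.45 mg.

502 mg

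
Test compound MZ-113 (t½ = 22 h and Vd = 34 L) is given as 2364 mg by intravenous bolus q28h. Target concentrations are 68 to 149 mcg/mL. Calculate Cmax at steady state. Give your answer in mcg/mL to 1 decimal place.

118.6 mcg/mL

Over one 28-h interval, 28/22 ≈ 1.2727 half-lives elapse, leaving f ≈ 0.4139 of each dose.
At steady state, accumulation factor R = 1/(1 − e^(−kτ)) ≈ 1.7062.
Each bolus raises the concentration by D/Vd = 2364/34 ≈ 69.529 mcg/mL.
Steady-state peak Cmax,ss = C₀·R ≈ 69.529 × 1.7062 ≈ 118.630 mcg/mL.
Peak 118.6 mcg/mL vs MTC 149 mcg/mL: below toxic threshold.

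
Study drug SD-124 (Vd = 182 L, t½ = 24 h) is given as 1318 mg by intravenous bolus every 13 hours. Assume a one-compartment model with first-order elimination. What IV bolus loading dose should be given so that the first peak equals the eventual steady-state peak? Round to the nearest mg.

f = (1/2)^(13/24) ≈ 0.686977; accumulation ratio R = 1/(1−f) ≈ 3.19465.
Loading dose to hit Cmax,ss on first dose: D_load = D_maint·R ≈ 1318 × 3.19465 ≈ 4210.55 mg.

4211 mg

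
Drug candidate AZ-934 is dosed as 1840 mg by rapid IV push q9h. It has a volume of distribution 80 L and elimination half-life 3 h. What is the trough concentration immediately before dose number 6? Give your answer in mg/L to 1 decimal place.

f = (1/2)^(τ/t½) = (1/2)^(9/3) ≈ 0.1250.
C₀ = D/Vd = 1840/80 ≈ 23.000 mg/L.
Before the 6th dose, 5 doses have been given. Superposition: Cmin = C₀·(f + f² + … + f^5).
≈ 23.000 × (0.1250 + 0.0156 + 0.0020 + 0.0002 + 0.0000) ≈ 23.000 × 0.1428 ≈ 3.284 mg/L.

3.3 mg/L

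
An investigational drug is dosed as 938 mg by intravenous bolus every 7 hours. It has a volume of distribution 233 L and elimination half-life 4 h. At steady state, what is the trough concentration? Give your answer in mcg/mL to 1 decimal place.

k = ln2/t½ = ln2/4 ≈ 0.173287 h⁻¹; fraction remaining f = e^(−kτ) = e^(−0.173287×7) ≈ 0.2973.
Accumulation ratio R = 1/(1 − f) ≈ 1/0.7027 ≈ 1.4231.
Single-dose peak C₀ = D/Vd = 938/233 ≈ 4.026 mcg/mL.
Cmax,ss = C₀/(1 − f) ≈ 4.026/0.7027 ≈ 5.729 mcg/mL.
One interval later, Cmin,ss = Cmax,ss·e^(−kτ) ≈ 5.729 × 0.2973 ≈ 1.703 mcg/mL.

1.7 mcg/mL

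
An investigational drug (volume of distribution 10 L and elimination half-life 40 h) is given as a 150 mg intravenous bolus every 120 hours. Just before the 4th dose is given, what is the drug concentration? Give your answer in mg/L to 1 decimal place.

2.1 mg/L

f = (1/2)^(τ/t½) = (1/2)^(120/40) ≈ 0.1250.
C₀ = D/Vd = 150/10 ≈ 15.000 mg/L.
Before the 4th dose, 3 doses have been given. Superposition: Cmin = C₀·(f + f² + … + f^3).
≈ 15.000 × (0.1250 + 0.0156 + 0.0020) ≈ 15.000 × 0.1426 ≈ 2.139 mg/L.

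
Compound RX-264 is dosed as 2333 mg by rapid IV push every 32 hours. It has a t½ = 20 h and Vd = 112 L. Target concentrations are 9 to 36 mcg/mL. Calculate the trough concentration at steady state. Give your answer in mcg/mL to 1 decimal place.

τ/t½ = 32/20 ≈ 1.6, so fraction remaining f = (1/2)^(32/20) ≈ 0.3299.
At steady state, accumulation factor R = 1/(1 − e^(−kτ)) ≈ 1.4923.
Each bolus raises the concentration by D/Vd = 2333/112 ≈ 20.830 mcg/mL.
Cmax,ss = C₀/(1 − f) ≈ 20.830/0.6701 ≈ 31.085 mcg/mL.
One interval later, Cmin,ss = Cmax,ss·e^(−kτ) ≈ 31.085 × 0.3299 ≈ 10.255 mcg/mL.
Trough 10.3 mcg/mL vs MEC 9 mcg/mL: adequate.

10.3 mcg/mL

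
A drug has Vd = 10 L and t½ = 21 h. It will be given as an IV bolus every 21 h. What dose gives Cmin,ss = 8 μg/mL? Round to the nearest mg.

τ/t½ = 21/21 ≈ 1, so f = (1/2)^(21/21) ≈ 0.500000.
Cmin,ss = (D/Vd)·f/(1−f), so D = Cmin,ss·Vd·(1−f)/f.
D = 8 × 10 × (1−f)/f ≈ 8 × 10 × 1.00000 ≈ 80.00 mg.

80 mg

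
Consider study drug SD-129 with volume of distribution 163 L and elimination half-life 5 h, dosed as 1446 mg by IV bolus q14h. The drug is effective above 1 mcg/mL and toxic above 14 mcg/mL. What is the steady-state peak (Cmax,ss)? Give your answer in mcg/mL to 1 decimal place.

10.4 mcg/mL

Over one 14-h interval, 14/5 ≈ 2.8 half-lives elapse, leaving f ≈ 0.1436 of each dose.
Accumulation ratio R = 1/(1 − f) ≈ 1/0.8564 ≈ 1.1677.
Single-dose peak C₀ = D/Vd = 1446/163 ≈ 8.871 mcg/mL.
Cmax,ss = C₀/(1 − f) ≈ 8.871/0.8564 ≈ 10.358 mcg/mL.
Peak 10.4 mcg/mL vs MTC 14 mcg/mL: below toxic threshold.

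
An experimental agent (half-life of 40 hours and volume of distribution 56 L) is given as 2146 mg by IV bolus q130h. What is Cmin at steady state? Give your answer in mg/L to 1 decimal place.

τ/t½ = 130/40 ≈ 3.25, so fraction remaining f = (1/2)^(130/40) ≈ 0.1051.
At steady state, accumulation factor R = 1/(1 − e^(−kτ)) ≈ 1.1174.
Single-dose peak C₀ = D/Vd = 2146/56 ≈ 38.321 mg/L.
Steady-state peak Cmax,ss = C₀·R ≈ 38.321 × 1.1174 ≈ 42.820 mg/L.
One interval later, Cmin,ss = Cmax,ss·e^(−kτ) ≈ 42.820 × 0.1051 ≈ 4.500 mg/L.

4.5 mg/L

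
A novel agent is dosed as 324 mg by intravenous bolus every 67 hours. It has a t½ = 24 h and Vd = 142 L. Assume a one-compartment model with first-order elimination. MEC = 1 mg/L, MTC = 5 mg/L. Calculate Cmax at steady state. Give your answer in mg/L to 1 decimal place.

2.7 mg/L

Over one 67-h interval, 67/24 ≈ 2.7917 half-lives elapse, leaving f ≈ 0.1444 of each dose.
At steady state, accumulation factor R = 1/(1 − e^(−kτ)) ≈ 1.1688.
Each bolus raises the concentration by D/Vd = 324/142 ≈ 2.282 mg/L.
Steady-state peak Cmax,ss = C₀·R ≈ 2.282 × 1.1688 ≈ 2.667 mg/L.
Peak 2.7 mg/L vs MTC 5 mg/L: below toxic threshold.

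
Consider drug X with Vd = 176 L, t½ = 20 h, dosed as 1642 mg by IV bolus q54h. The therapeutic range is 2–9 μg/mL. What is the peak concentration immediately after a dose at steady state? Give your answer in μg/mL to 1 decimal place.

11.0 μg/mL

k = ln2/t½ = ln2/20 ≈ 0.034657 h⁻¹; fraction remaining f = e^(−kτ) = e^(−0.034657×54) ≈ 0.1539.
Accumulation ratio R = 1/(1 − f) ≈ 1/0.8461 ≈ 1.1819.
Single-dose peak C₀ = D/Vd = 1642/176 ≈ 9.330 μg/mL.
Cmax,ss = C₀/(1 − f) ≈ 9.330/0.8461 ≈ 11.027 μg/mL.
Peak 11.0 μg/mL vs MTC 9 μg/mL: exceeds toxic threshold.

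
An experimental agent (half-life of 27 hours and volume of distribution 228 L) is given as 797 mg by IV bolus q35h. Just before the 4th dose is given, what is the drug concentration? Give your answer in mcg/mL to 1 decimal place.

f = (1/2)^(τ/t½) = (1/2)^(35/27) ≈ 0.4072.
C₀ = D/Vd = 797/228 ≈ 3.496 mcg/mL.
Before the 4th dose, 3 doses have been given. Superposition: Cmin = C₀·(f + f² + … + f^3).
≈ 3.496 × (0.4072 + 0.1658 + 0.0675) ≈ 3.496 × 0.6405 ≈ 2.239 mcg/mL.

2.2 mcg/mL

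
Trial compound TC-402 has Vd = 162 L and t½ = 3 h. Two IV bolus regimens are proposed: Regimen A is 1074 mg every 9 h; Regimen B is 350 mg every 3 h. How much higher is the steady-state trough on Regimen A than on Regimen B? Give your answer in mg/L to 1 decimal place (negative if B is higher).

Regimen A: f = (1/2)^(9/3) ≈ 0.1250; Cmin,ss = (1074/162)·f/(1−f) ≈ 0.947 mg/L.
Regimen B: f = (1/2)^(3/3) ≈ 0.5000; Cmin,ss = (350/162)·f/(1−f) ≈ 2.160 mg/L.
Difference ≈ 0.947 − 2.160 ≈ -1.213 mg/L.

-1.2 mg/L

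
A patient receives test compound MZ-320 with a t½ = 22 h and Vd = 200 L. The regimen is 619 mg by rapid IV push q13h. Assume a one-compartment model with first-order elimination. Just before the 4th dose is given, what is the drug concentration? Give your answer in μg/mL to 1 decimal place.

4.3 μg/mL

f = (1/2)^(τ/t½) = (1/2)^(13/22) ≈ 0.6639.
C₀ = D/Vd = 619/200 ≈ 3.095 μg/mL.
Before the 4th dose, 3 doses have been given. Superposition: Cmin = C₀·(f + f² + … + f^3).
≈ 3.095 × (0.6639 + 0.4408 + 0.2926) ≈ 3.095 × 1.3973 ≈ 4.325 μg/mL.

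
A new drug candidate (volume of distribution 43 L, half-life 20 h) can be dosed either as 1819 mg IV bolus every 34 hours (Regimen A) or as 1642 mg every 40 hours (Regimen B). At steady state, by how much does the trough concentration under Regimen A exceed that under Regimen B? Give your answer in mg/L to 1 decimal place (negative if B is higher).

Regimen A: f = (1/2)^(34/20) ≈ 0.3078; Cmin,ss = (1819/43)·f/(1−f) ≈ 18.811 mg/L.
Regimen B: f = (1/2)^(40/20) ≈ 0.2500; Cmin,ss = (1642/43)·f/(1−f) ≈ 12.729 mg/L.
Difference ≈ 18.811 − 12.729 ≈ 6.082 mg/L.

6.1 mg/L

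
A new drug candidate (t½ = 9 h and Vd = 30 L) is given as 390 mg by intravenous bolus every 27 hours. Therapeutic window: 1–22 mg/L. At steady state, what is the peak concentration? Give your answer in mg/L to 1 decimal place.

τ = 27 h = 3 half-lives, so f = (1/2)^3 = 0.125.
Accumulation ratio R = 1/(1 − f) = 1/0.875 = 8/7.
Single-dose peak C₀ = D/Vd = 390/30 = 13 mg/L.
Steady-state peak Cmax,ss = C₀·R = 13 × 8/7 ≈ 14.857 mg/L.
Peak 14.9 mg/L vs MTC 22 mg/L: below toxic threshold.

14.9 mg/L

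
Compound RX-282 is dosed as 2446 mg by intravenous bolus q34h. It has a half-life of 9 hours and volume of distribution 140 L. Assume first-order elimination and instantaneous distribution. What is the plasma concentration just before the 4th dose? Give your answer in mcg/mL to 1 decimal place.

1.4 mcg/mL

f = (1/2)^(τ/t½) = (1/2)^(34/9) ≈ 0.0729.
C₀ = D/Vd = 2446/140 ≈ 17.471 mcg/mL.
Before the 4th dose, 3 doses have been given. Superposition: Cmin = C₀·(f + f² + … + f^3).
≈ 17.471 × (0.0729 + 0.0053 + 0.0004) ≈ 17.471 × 0.0786 ≈ 1.373 mcg/mL.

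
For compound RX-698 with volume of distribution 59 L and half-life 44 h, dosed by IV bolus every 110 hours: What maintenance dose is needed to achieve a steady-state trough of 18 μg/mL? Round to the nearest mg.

4946 mg

τ/t½ = 110/44 ≈ 2.5, so f = (1/2)^(110/44) ≈ 0.176777.
Cmin,ss = (D/Vd)·f/(1−f), so D = Cmin,ss·Vd·(1−f)/f.
D = 18 × 59 × (1−f)/f ≈ 18 × 59 × 4.65684 ≈ 4945.56 mg.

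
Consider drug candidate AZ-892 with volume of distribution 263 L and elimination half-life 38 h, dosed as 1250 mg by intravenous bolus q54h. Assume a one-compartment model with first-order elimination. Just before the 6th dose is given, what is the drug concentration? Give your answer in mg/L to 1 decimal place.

f = (1/2)^(τ/t½) = (1/2)^(54/38) ≈ 0.3734.
C₀ = D/Vd = 1250/263 ≈ 4.753 mg/L.
Before the 6th dose, 5 doses have been given. Superposition: Cmin = C₀·(f + f² + … + f^5).
≈ 4.753 × (0.3734 + 0.1394 + 0.0521 + 0.0194 + 0.0073) ≈ 4.753 × 0.5916 ≈ 2.812 mg/L.

2.8 mg/L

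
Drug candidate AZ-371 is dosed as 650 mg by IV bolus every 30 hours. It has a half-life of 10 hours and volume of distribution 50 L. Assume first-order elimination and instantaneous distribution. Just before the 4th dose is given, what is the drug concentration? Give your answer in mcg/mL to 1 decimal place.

f = (1/2)^(τ/t½) = (1/2)^(30/10) ≈ 0.1250.
C₀ = D/Vd = 650/50 ≈ 13.000 mcg/mL.
Before the 4th dose, 3 doses have been given. Superposition: Cmin = C₀·(f + f² + … + f^3).
≈ 13.000 × (0.1250 + 0.0156 + 0.0020) ≈ 13.000 × 0.1426 ≈ 1.854 mcg/mL.

1.9 mcg/mL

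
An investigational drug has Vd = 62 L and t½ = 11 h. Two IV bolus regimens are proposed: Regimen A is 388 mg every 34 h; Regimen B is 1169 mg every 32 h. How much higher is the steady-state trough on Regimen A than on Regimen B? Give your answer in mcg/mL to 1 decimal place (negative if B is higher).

Regimen A: f = (1/2)^(34/11) ≈ 0.1174; Cmin,ss = (388/62)·f/(1−f) ≈ 0.832 mcg/mL.
Regimen B: f = (1/2)^(32/11) ≈ 0.1331; Cmin,ss = (1169/62)·f/(1−f) ≈ 2.895 mcg/mL.
Difference ≈ 0.832 − 2.895 ≈ -2.063 mcg/mL.

-2.1 mcg/mL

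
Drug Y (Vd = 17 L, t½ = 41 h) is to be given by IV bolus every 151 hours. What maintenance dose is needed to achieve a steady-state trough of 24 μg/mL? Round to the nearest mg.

4832 mg

τ/t½ = 151/41 ≈ 3.6829, so f = (1/2)^(151/41) ≈ 0.077863.
Cmin,ss = (D/Vd)·f/(1−f), so D = Cmin,ss·Vd·(1−f)/f.
D = 24 × 17 × (1−f)/f ≈ 24 × 17 × 11.84307 ≈ 4831.97 mg.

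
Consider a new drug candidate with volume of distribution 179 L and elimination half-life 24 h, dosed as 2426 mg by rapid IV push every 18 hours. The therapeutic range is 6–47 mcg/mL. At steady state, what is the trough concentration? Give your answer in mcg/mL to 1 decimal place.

19.9 mcg/mL

τ/t½ = 18/24 ≈ 0.75, so fraction remaining f = (1/2)^(18/24) ≈ 0.5946.
At steady state, accumulation factor R = 1/(1 − e^(−kτ)) ≈ 2.4667.
Each bolus raises the concentration by D/Vd = 2426/179 ≈ 13.553 mcg/mL.
Cmax,ss = C₀/(1 − f) ≈ 13.553/0.4054 ≈ 33.431 mcg/mL.
Steady-state trough Cmin,ss = Cmax,ss·f ≈ 33.431 × 0.5946 ≈ 19.878 mcg/mL.
Trough 19.9 mcg/mL vs MEC 6 mcg/mL: adequate.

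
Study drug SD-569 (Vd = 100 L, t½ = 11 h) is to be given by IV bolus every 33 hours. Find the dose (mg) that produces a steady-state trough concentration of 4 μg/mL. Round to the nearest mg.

τ/t½ = 33/11 ≈ 3, so f = (1/2)^(33/11) ≈ 0.125000.
Cmin,ss = (D/Vd)·f/(1−f), so D = Cmin,ss·Vd·(1−f)/f.
D = 4 × 100 × (1−f)/f ≈ 4 × 100 × 7.00000 ≈ 2800.00 mg.

2800 mg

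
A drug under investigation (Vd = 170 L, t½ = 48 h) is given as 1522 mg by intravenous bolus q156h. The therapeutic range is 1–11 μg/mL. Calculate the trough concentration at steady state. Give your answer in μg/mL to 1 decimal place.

τ/t½ = 156/48 ≈ 3.25, so fraction remaining f = (1/2)^(156/48) ≈ 0.1051.
Accumulation ratio R = 1/(1 − f) ≈ 1/0.8949 ≈ 1.1174.
Each bolus raises the concentration by D/Vd = 1522/170 ≈ 8.953 μg/mL.
Steady-state peak Cmax,ss = C₀·R ≈ 8.953 × 1.1174 ≈ 10.004 μg/mL.
Steady-state trough Cmin,ss = Cmax,ss·f ≈ 10.004 × 0.1051 ≈ 1.051 μg/mL.
Trough 1.1 μg/mL vs MEC 1 μg/mL: adequate.

1.1 μg/mL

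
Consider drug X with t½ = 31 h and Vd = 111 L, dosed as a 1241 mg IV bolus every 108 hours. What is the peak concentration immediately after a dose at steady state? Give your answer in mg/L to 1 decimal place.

Over one 108-h interval, 108/31 ≈ 3.4839 half-lives elapse, leaving f ≈ 0.0894 of each dose.
At steady state, accumulation factor R = 1/(1 − e^(−kτ)) ≈ 1.0982.
Single-dose peak C₀ = D/Vd = 1241/111 ≈ 11.180 mg/L.
Cmax,ss = C₀/(1 − f) ≈ 11.180/0.9106 ≈ 12.278 mg/L.

12.3 mg/L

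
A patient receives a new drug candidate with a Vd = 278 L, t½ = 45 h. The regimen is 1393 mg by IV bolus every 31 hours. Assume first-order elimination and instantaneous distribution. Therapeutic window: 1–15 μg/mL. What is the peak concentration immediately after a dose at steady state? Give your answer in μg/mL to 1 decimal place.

13.2 μg/mL

Over one 31-h interval, 31/45 ≈ 0.68889 half-lives elapse, leaving f ≈ 0.6203 of each dose.
At steady state, accumulation factor R = 1/(1 − e^(−kτ)) ≈ 2.6337.
Single-dose peak C₀ = D/Vd = 1393/278 ≈ 5.011 μg/mL.
Steady-state peak Cmax,ss = C₀·R ≈ 5.011 × 2.6337 ≈ 13.197 μg/mL.
Peak 13.2 μg/mL vs MTC 15 μg/mL: below toxic threshold.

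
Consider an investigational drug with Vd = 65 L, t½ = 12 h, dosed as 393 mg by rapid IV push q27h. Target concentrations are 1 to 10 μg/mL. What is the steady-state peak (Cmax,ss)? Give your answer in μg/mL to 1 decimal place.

7.7 μg/mL

Over one 27-h interval, 27/12 ≈ 2.25 half-lives elapse, leaving f ≈ 0.2102 of each dose.
Accumulation ratio R = 1/(1 − f) ≈ 1/0.7898 ≈ 1.2661.
Single-dose peak C₀ = D/Vd = 393/65 ≈ 6.046 μg/mL.
Steady-state peak Cmax,ss = C₀·R ≈ 6.046 × 1.2661 ≈ 7.655 μg/mL.
Peak 7.7 μg/mL vs MTC 10 μg/mL: below toxic threshold.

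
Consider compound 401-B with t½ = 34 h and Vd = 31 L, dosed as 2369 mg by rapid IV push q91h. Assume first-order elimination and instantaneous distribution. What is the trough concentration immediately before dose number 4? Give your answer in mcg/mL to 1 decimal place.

f = (1/2)^(τ/t½) = (1/2)^(91/34) ≈ 0.1564.
C₀ = D/Vd = 2369/31 ≈ 76.419 mcg/mL.
Before the 4th dose, 3 doses have been given. Superposition: Cmin = C₀·(f + f² + … + f^3).
≈ 76.419 × (0.1564 + 0.0245 + 0.0038) ≈ 76.419 × 0.1847 ≈ 14.115 mcg/mL.

14.1 mcg/mL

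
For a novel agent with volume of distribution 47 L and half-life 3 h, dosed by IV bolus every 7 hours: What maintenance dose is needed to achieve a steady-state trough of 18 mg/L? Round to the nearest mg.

3418 mg

τ/t½ = 7/3 ≈ 2.3333, so f = (1/2)^(7/3) ≈ 0.198425.
Cmin,ss = (D/Vd)·f/(1−f), so D = Cmin,ss·Vd·(1−f)/f.
D = 18 × 47 × (1−f)/f ≈ 18 × 47 × 4.03969 ≈ 3417.58 mg.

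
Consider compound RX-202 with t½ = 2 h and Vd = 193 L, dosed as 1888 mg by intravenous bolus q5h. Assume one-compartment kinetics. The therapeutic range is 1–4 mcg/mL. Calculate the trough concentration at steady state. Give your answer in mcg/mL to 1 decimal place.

k = ln2/t½ = ln2/2 ≈ 0.346574 h⁻¹; fraction remaining f = e^(−kτ) = e^(−0.346574×5) ≈ 0.1768.
Single-dose peak C₀ = D/Vd = 1888/193 ≈ 9.782 mcg/mL.
Steady-state trough Cmin,ss = C₀·f/(1−f) ≈ 9.782 × 0.1768/0.8232 ≈ 2.101 mcg/mL.
Trough 2.1 mcg/mL vs MEC 1 mcg/mL: adequate.

2.1 mcg/mL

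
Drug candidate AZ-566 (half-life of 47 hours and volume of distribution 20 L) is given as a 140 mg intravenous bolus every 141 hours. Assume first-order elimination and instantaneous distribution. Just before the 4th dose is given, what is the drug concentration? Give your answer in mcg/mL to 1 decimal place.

f = (1/2)^(τ/t½) = (1/2)^(141/47) ≈ 0.1250.
C₀ = D/Vd = 140/20 ≈ 7.000 mcg/mL.
Before the 4th dose, 3 doses have been given. Superposition: Cmin = C₀·(f + f² + … + f^3).
≈ 7.000 × (0.1250 + 0.0156 + 0.0020) ≈ 7.000 × 0.1426 ≈ 0.998 mcg/mL.

1.0 mcg/mL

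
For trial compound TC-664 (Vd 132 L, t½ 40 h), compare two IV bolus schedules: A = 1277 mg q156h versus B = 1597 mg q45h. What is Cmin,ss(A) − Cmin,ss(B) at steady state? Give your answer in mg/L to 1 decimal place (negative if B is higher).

Regimen A: f = (1/2)^(156/40) ≈ 0.0670; Cmin,ss = (1277/132)·f/(1−f) ≈ 0.695 mg/L.
Regimen B: f = (1/2)^(45/40) ≈ 0.4585; Cmin,ss = (1597/132)·f/(1−f) ≈ 10.244 mg/L.
Difference ≈ 0.695 − 10.244 ≈ -9.549 mg/L.

-9.5 mg/L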